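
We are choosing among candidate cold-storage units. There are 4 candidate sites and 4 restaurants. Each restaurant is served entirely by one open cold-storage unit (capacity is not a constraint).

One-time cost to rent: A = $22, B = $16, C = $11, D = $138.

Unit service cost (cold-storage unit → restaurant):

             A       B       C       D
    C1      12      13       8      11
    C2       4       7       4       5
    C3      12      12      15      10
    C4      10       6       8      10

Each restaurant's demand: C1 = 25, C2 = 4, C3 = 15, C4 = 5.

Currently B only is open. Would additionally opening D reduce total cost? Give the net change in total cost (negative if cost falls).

Current service cost with {B}: 563.
Adding D: each restaurant re-picks its cheapest; new service cost 475, saving 88.
Extra fixed cost: 138. Net change = 138 − 88 = 50.
(Totals: 579 → 629.)

No — net change +50 (cost rises by 50).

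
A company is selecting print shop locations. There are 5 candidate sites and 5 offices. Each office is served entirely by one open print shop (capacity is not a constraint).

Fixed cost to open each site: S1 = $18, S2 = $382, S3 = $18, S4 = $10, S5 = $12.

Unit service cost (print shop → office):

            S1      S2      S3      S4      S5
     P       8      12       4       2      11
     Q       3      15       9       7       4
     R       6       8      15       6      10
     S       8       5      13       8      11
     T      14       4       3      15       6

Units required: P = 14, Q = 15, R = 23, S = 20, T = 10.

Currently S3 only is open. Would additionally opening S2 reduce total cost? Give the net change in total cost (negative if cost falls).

Current service cost with {S3}: 826.
Adding S2: each office re-picks its cheapest; new service cost 505, saving 321.
Extra fixed cost: 382. Net change = 382 − 321 = 61.
(Totals: 844 → 905.)

No — net change +61 (cost rises by 61).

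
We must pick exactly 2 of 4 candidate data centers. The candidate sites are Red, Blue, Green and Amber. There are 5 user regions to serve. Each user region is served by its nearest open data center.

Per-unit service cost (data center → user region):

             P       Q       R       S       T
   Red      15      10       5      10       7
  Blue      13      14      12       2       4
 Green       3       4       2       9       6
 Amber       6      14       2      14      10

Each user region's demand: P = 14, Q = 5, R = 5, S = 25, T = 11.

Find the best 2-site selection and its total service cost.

With exactly 2 open, each user region uses its cheapest among the chosen.
{Blue, Green}: P→Green 3·14=42, Q→Green 4·5=20, R→Green 2·5=10, S→Blue 2·25=50, T→Blue 4·11=44. Service cost 166.
{Blue, Amber}: service cost 258
{Red, Blue}: service cost 351
Among all 6 size-2 choices, {Blue, Green} is lowest.

Choose Blue and Green; total service cost 166.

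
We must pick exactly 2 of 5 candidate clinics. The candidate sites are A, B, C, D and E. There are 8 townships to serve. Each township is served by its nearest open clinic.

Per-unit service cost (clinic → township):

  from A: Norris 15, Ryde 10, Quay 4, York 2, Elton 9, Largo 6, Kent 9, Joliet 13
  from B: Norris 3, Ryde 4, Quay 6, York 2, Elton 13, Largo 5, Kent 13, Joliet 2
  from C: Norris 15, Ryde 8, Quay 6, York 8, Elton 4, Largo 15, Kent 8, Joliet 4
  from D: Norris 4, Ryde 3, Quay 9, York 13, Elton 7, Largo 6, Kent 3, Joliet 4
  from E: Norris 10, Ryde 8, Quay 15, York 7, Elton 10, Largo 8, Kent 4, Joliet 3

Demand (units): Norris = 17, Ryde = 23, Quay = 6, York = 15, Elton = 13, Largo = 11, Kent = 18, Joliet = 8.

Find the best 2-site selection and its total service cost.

With exactly 2 open, each township uses its cheapest among the chosen.
{B, D}: Norris→B 3·17=51, Ryde→D 3·23=69, Quay→B 6·6=36, York→B 2·15=30, Elton→D 7·13=91, Largo→B 5·11=55, Kent→D 3·18=54, Joliet→B 2·8=16. Service cost 402.
{A, D}: service cost 434
{B, C}: service cost 476
Among all 10 size-2 choices, {B, D} is lowest.

Choose B and D; total service cost 402.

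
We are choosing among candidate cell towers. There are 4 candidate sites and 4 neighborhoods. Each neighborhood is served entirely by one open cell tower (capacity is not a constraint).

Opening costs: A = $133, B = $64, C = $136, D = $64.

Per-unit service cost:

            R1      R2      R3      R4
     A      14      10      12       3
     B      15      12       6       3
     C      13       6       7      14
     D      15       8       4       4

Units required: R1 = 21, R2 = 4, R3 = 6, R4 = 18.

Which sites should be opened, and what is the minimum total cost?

Open D only; minimum total cost 507.

For any fixed open set, each neighborhood goes to its cheapest open site; total = fixed + service.
{D}: R1→D 15·21=315, R2→D 8·4=32, R3→D 4·6=24, R4→D 4·18=72. Service 443; fixed 64; total 507.
{B}: R1→B 15·21=315, R2→B 12·4=48, R3→B 6·6=36, R4→B 3·18=54. Service 453; fixed 64; total 517.
{B, D}: service 425 + fixed 128 = 553
{A, B, C, D}: R1→C 13·21=273, R2→C 6·4=24, R3→D 4·6=24, R4→A 3·18=54. Service 375; fixed 397; total 772.
(All 15 nonempty subsets were checked; D only is lowest.)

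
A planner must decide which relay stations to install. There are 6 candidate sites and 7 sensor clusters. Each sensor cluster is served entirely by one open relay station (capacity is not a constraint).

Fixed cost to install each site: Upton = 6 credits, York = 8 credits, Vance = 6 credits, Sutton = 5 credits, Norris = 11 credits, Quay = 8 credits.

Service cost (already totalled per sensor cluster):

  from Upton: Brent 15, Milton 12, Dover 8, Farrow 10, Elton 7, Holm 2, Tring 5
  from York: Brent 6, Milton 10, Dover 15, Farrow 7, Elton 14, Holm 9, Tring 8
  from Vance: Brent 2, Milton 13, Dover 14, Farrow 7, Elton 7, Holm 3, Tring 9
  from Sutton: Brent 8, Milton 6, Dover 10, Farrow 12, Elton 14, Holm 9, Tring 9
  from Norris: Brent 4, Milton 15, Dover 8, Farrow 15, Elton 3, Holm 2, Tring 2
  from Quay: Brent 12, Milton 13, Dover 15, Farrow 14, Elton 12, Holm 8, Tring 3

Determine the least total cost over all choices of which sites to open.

For any fixed open set, each sensor cluster goes to its cheapest open site; total = fixed + service.
{Vance, Sutton, Norris}: Brent→Vance 2, Milton→Sutton 6, Dover→Norris 8, Farrow→Vance 7, Elton→Norris 3, Holm→Norris 2, Tring→Norris 2. Service 30; fixed 22; total 52.
{Sutton, Norris}: service 37 + fixed 16 = 53
{Upton, Vance, Sutton}: service 37 + fixed 17 = 54
{Upton, York, Vance, Sutton, Norris, Quay}: service 30 + fixed 44 = 74
No other subset beats 52.

Minimum total cost: 52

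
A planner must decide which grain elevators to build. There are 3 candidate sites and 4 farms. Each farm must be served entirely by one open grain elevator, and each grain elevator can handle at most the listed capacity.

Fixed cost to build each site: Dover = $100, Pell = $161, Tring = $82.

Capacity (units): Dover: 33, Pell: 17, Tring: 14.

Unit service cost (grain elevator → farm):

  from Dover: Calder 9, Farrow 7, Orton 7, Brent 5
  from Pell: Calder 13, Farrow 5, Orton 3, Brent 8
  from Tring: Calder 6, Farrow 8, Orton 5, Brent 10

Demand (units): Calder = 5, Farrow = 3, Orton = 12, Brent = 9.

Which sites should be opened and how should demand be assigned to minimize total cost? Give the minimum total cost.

Minimum total cost: 295

Open {Dover}: Calder→Dover 9·5=45, Farrow→Dover 7·3=21, Orton→Dover 7·12=84, Brent→Dover 5·9=45.
Loads: Dover carries 29/33. Service 195; fixed 100; total 295.
Next best feasible plan costs 353.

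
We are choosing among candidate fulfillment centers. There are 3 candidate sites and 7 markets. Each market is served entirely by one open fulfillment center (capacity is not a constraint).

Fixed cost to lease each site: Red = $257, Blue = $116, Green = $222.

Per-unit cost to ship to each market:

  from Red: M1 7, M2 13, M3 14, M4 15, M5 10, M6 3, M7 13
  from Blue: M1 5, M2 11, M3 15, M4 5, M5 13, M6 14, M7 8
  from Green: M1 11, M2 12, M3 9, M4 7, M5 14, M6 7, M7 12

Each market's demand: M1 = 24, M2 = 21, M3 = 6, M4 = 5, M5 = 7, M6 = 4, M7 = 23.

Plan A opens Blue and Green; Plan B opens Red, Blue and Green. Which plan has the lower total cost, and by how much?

Plan A is cheaper by 220.

Plan A: {Blue, Green}: M1→Blue 5·24=120, M2→Blue 11·21=231, M3→Green 9·6=54, M4→Blue 5·5=25, M5→Blue 13·7=91, M6→Green 7·4=28, M7→Blue 8·23=184. Service 733; fixed 338; total 1071.
Plan B: {Red, Blue, Green}: M1→Blue 5·24=120, M2→Blue 11·21=231, M3→Green 9·6=54, M4→Blue 5·5=25, M5→Red 10·7=70, M6→Red 3·4=12, M7→Blue 8·23=184. Service 696; fixed 595; total 1291.
Difference: |1071 − 1291| = 220.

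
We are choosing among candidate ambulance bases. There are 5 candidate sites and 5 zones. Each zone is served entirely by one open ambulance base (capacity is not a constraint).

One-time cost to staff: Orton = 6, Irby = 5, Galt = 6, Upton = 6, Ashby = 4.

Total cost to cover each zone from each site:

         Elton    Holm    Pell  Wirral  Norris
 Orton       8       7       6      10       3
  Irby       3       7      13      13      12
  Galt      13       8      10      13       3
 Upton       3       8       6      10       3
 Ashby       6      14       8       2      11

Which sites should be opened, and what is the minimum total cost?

For any fixed open set, each zone goes to its cheapest open site; total = fixed + service.
{Upton, Ashby}: Elton→Upton 3, Holm→Upton 8, Pell→Upton 6, Wirral→Ashby 2, Norris→Upton 3. Service 22; fixed 10; total 32.
{Orton, Ashby}: service 24 + fixed 10 = 34
{Orton, Irby, Ashby}: service 21 + fixed 15 = 36
{Orton, Irby, Galt, Upton, Ashby}: service 21 + fixed 27 = 48
No other subset beats 32.

Open Upton and Ashby; minimum total cost 32.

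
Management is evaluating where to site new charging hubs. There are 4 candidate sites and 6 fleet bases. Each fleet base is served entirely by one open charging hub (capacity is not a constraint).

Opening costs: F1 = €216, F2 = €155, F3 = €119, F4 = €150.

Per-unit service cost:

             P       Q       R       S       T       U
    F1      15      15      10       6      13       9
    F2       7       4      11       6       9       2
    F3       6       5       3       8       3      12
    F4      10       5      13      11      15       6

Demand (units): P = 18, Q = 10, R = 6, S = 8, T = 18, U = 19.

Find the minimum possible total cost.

Minimum total cost: 580

For any fixed open set, each fleet base goes to its cheapest open site; total = fixed + service.
{F2, F3}: P→F3 6·18=108, Q→F2 4·10=40, R→F3 3·6=18, S→F2 6·8=48, T→F3 3·18=54, U→F2 2·19=38. Service 306; fixed 274; total 580.
{F2}: service 480 + fixed 155 = 635
{F3}: service 522 + fixed 119 = 641
{F1, F2, F3, F4}: P→F3 6·18=108, Q→F2 4·10=40, R→F3 3·6=18, S→F1 6·8=48, T→F3 3·18=54, U→F2 2·19=38. Service 306; fixed 640; total 946.
No other subset beats 580.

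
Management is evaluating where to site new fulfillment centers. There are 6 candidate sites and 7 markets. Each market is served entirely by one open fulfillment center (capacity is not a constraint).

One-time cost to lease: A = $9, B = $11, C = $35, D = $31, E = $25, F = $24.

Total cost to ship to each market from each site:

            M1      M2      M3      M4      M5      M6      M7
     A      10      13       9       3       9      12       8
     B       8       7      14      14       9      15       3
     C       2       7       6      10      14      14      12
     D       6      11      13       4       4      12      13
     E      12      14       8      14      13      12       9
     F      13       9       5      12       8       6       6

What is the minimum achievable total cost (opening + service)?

Minimum total cost: 71

For any fixed open set, each market goes to its cheapest open site; total = fixed + service.
{A, B}: M1→B 8, M2→B 7, M3→A 9, M4→A 3, M5→A 9, M6→A 12, M7→B 3. Service 51; fixed 20; total 71.
{A}: M1→A 10, M2→A 13, M3→A 9, M4→A 3, M5→A 9, M6→A 12, M7→A 8. Service 64; fixed 9; total 73.
{A, F}: service 47 + fixed 33 = 80
{A, B, C, D, E, F}: service 30 + fixed 135 = 165
No other subset beats 71.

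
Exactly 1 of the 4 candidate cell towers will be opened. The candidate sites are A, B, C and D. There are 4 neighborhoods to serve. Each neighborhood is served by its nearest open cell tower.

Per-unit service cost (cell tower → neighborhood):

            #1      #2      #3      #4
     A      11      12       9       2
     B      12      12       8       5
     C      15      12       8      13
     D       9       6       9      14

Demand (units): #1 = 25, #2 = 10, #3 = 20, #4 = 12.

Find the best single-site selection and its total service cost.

Choose A only; total service cost 599.

With exactly 1 open, each neighborhood uses its cheapest among the chosen.
{A}: #1→A 11·25=275, #2→A 12·10=120, #3→A 9·20=180, #4→A 2·12=24. Service cost 599.
{D}: service cost 633
{B}: service cost 640
Among all 4 size-1 choices, {A} is lowest.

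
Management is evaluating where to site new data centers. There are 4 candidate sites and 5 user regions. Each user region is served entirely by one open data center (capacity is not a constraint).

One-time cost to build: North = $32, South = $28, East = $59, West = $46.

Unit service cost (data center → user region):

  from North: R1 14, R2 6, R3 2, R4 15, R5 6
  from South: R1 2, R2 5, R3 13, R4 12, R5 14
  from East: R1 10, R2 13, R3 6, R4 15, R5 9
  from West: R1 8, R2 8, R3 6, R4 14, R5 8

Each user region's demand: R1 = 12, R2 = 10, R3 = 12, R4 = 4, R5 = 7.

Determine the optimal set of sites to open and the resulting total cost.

For any fixed open set, each user region goes to its cheapest open site; total = fixed + service.
{North, South}: R1→South 2·12=24, R2→South 5·10=50, R3→North 2·12=24, R4→South 12·4=48, R5→North 6·7=42. Service 188; fixed 60; total 248.
{North, South, West}: R1→South 2·12=24, R2→South 5·10=50, R3→North 2·12=24, R4→South 12·4=48, R5→North 6·7=42. Service 188; fixed 106; total 294.
{North, South, East}: R1→South 2·12=24, R2→South 5·10=50, R3→North 2·12=24, R4→South 12·4=48, R5→North 6·7=42. Service 188; fixed 119; total 307.
{North, South, East, West}: R1→South 2·12=24, R2→South 5·10=50, R3→North 2·12=24, R4→South 12·4=48, R5→North 6·7=42. Service 188; fixed 165; total 353.
No other subset beats 248.

Open North and South; minimum total cost 248.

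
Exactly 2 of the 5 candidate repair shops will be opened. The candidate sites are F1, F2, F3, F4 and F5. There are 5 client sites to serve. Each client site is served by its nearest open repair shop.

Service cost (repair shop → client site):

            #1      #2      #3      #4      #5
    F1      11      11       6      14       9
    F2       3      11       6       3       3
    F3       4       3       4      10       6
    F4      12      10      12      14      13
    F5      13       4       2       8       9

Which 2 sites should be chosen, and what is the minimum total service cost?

Choose F2 and F5; total service cost 15.

With exactly 2 open, each client site uses its cheapest among the chosen.
{F2, F5}: #1→F2 3, #2→F5 4, #3→F5 2, #4→F2 3, #5→F2 3. Service cost 15.
{F2, F3}: service cost 16
{F3, F5}: service cost 23
Among all 10 size-2 choices, {F2, F5} is lowest.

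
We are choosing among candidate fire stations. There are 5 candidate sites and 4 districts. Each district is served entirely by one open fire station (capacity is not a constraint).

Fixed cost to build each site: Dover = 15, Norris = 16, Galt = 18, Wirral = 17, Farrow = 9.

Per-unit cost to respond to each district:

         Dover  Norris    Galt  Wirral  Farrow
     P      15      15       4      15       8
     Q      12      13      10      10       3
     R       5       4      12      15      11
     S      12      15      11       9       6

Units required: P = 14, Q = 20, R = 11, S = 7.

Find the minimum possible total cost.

Minimum total cost: 245

For any fixed open set, each district goes to its cheapest open site; total = fixed + service.
{Norris, Galt, Farrow}: P→Galt 4·14=56, Q→Farrow 3·20=60, R→Norris 4·11=44, S→Farrow 6·7=42. Service 202; fixed 43; total 245.
{Dover, Galt, Farrow}: service 213 + fixed 42 = 255
{Dover, Norris, Galt, Farrow}: P→Galt 4·14=56, Q→Farrow 3·20=60, R→Norris 4·11=44, S→Farrow 6·7=42. Service 202; fixed 58; total 260.
{Dover, Norris, Galt, Wirral, Farrow}: P→Galt 4·14=56, Q→Farrow 3·20=60, R→Norris 4·11=44, S→Farrow 6·7=42. Service 202; fixed 75; total 277.
No other subset beats 245.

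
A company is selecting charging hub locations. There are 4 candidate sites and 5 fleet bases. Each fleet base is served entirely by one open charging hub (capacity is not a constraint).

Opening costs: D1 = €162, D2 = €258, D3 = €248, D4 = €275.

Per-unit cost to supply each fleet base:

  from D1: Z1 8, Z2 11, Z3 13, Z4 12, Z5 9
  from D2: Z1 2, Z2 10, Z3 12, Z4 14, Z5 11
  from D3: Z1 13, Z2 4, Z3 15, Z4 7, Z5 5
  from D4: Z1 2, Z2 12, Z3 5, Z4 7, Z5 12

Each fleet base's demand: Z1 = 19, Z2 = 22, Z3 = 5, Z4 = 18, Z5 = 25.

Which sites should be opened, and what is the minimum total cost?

Open D3 only; minimum total cost 909.

For any fixed open set, each fleet base goes to its cheapest open site; total = fixed + service.
{D3}: Z1→D3 13·19=247, Z2→D3 4·22=88, Z3→D3 15·5=75, Z4→D3 7·18=126, Z5→D3 5·25=125. Service 661; fixed 248; total 909.
{D3, D4}: service 402 + fixed 523 = 925
{D2, D3}: service 437 + fixed 506 = 943
{D1, D2, D3, D4}: service 402 + fixed 943 = 1345
No other subset beats 909.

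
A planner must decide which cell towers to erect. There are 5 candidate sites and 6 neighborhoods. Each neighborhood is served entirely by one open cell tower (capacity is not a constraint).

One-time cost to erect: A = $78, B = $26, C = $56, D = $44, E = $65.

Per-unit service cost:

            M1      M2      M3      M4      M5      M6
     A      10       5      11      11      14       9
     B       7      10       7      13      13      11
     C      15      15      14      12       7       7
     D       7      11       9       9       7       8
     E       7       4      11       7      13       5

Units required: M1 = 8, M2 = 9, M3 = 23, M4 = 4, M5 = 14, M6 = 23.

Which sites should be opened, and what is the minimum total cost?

For any fixed open set, each neighborhood goes to its cheapest open site; total = fixed + service.
{B, D, E}: M1→B 7·8=56, M2→E 4·9=36, M3→B 7·23=161, M4→E 7·4=28, M5→D 7·14=98, M6→E 5·23=115. Service 494; fixed 135; total 629.
{B, C, E}: service 494 + fixed 147 = 641
{D, E}: service 540 + fixed 109 = 649
{A, B, C, D, E}: service 494 + fixed 269 = 763
No other subset beats 629.

Open B, D and E; minimum total cost 629.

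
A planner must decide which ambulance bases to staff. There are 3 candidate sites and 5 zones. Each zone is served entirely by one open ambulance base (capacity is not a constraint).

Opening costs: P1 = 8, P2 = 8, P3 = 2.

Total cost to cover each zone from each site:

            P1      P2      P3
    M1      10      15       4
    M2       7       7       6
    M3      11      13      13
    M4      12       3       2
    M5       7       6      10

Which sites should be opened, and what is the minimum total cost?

For any fixed open set, each zone goes to its cheapest open site; total = fixed + service.
{P3}: M1→P3 4, M2→P3 6, M3→P3 13, M4→P3 2, M5→P3 10. Service 35; fixed 2; total 37.
{P1, P3}: service 30 + fixed 10 = 40
{P2, P3}: service 31 + fixed 10 = 41
{P1, P2, P3}: M1→P3 4, M2→P3 6, M3→P1 11, M4→P3 2, M5→P2 6. Service 29; fixed 18; total 47.
No other subset beats 37.

Open P3 only; minimum total cost 37.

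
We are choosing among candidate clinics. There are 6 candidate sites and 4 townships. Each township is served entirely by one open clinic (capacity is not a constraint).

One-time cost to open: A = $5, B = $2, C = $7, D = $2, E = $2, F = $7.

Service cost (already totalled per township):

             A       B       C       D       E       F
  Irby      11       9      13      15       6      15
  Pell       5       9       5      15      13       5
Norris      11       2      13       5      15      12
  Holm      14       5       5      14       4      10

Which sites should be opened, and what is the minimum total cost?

Open B and E; minimum total cost 25.

For any fixed open set, each township goes to its cheapest open site; total = fixed + service.
{B, E}: Irby→E 6, Pell→B 9, Norris→B 2, Holm→E 4. Service 21; fixed 4; total 25.
{A, B, E}: Irby→E 6, Pell→A 5, Norris→B 2, Holm→E 4. Service 17; fixed 9; total 26.
{B}: service 25 + fixed 2 = 27
{A, B, C, D, E, F}: service 17 + fixed 25 = 42
No other subset beats 25.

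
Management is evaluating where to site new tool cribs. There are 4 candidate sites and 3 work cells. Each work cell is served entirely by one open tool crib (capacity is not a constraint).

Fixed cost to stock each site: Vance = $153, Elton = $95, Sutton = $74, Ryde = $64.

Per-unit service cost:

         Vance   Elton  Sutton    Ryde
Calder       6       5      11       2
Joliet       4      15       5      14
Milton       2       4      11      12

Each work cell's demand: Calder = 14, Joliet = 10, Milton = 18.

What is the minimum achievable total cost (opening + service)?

For any fixed open set, each work cell goes to its cheapest open site; total = fixed + service.
{Vance}: Calder→Vance 6·14=84, Joliet→Vance 4·10=40, Milton→Vance 2·18=36. Service 160; fixed 153; total 313.
{Vance, Ryde}: Calder→Ryde 2·14=28, Joliet→Vance 4·10=40, Milton→Vance 2·18=36. Service 104; fixed 217; total 321.
{Elton, Sutton}: Calder→Elton 5·14=70, Joliet→Sutton 5·10=50, Milton→Elton 4·18=72. Service 192; fixed 169; total 361.
{Vance, Elton, Sutton, Ryde}: service 104 + fixed 386 = 490
(All 15 nonempty subsets were checked; Vance only is lowest.)

Minimum total cost: 313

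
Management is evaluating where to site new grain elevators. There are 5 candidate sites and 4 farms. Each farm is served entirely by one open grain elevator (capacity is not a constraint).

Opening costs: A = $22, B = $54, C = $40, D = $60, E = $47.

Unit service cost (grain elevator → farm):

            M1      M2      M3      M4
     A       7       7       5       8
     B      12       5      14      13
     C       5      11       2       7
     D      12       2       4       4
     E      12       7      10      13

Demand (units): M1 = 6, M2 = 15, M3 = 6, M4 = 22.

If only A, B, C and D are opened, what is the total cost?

Total cost: 336

Each farm is assigned to its cheapest site among the open ones.
{A, B, C, D}: M1→C 5·6=30, M2→D 2·15=30, M3→C 2·6=12, M4→D 4·22=88. Service 160; fixed 176; total 336.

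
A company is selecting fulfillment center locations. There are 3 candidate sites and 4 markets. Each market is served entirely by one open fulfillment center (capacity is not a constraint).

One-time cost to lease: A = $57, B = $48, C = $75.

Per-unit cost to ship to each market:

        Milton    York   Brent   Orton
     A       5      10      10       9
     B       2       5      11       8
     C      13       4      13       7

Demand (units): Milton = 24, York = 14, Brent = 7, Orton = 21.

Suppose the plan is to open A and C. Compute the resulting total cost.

Each market is assigned to its cheapest site among the open ones.
{A, C}: Milton→A 5·24=120, York→C 4·14=56, Brent→A 10·7=70, Orton→C 7·21=147. Service 393; fixed 132; total 525.

Total cost: 525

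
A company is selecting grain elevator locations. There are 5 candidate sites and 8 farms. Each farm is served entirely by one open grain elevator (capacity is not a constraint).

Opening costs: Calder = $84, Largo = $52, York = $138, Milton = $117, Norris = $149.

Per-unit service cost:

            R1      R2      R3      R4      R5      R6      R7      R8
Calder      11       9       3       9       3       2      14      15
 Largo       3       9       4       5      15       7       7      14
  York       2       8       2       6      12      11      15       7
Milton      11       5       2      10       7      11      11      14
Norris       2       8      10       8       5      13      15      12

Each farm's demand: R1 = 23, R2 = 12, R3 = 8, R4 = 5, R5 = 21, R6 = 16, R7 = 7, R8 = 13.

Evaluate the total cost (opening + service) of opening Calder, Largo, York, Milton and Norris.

Total cost: 922

Each farm is assigned to its cheapest site among the open ones.
{Calder, Largo, York, Milton, Norris}: R1→York 2·23=46, R2→Milton 5·12=60, R3→York 2·8=16, R4→Largo 5·5=25, R5→Calder 3·21=63, R6→Calder 2·16=32, R7→Largo 7·7=49, R8→York 7·13=91. Service 382; fixed 540; total 922.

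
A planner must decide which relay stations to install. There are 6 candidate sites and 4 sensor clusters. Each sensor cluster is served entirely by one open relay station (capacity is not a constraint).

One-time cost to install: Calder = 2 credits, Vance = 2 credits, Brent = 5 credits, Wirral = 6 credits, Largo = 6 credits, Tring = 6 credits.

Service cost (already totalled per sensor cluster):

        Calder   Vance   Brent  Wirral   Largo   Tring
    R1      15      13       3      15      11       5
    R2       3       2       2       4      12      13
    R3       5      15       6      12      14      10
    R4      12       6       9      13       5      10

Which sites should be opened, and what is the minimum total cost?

For any fixed open set, each sensor cluster goes to its cheapest open site; total = fixed + service.
{Vance, Brent}: R1→Brent 3, R2→Vance 2, R3→Brent 6, R4→Vance 6. Service 17; fixed 7; total 24.
{Calder, Vance, Brent}: service 16 + fixed 9 = 25
{Brent}: R1→Brent 3, R2→Brent 2, R3→Brent 6, R4→Brent 9. Service 20; fixed 5; total 25.
{Calder, Vance, Brent, Wirral, Largo, Tring}: R1→Brent 3, R2→Vance 2, R3→Calder 5, R4→Largo 5. Service 15; fixed 27; total 42.
No other subset beats 24.

Open Vance and Brent; minimum total cost 24.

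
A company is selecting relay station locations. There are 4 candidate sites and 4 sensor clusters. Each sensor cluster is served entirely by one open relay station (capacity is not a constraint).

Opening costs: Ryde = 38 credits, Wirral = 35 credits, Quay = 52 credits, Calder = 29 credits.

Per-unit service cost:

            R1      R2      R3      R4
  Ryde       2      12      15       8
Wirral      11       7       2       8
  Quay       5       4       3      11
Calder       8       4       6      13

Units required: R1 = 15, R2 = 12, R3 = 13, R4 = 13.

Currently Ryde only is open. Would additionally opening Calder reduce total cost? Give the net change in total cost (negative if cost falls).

Current service cost with {Ryde}: 473.
Adding Calder: each sensor cluster re-picks its cheapest; new service cost 260, saving 213.
Extra fixed cost: 29. Net change = 29 − 213 = -184.
(Totals: 511 → 327.)

Yes — net change −184 (cost falls by 184).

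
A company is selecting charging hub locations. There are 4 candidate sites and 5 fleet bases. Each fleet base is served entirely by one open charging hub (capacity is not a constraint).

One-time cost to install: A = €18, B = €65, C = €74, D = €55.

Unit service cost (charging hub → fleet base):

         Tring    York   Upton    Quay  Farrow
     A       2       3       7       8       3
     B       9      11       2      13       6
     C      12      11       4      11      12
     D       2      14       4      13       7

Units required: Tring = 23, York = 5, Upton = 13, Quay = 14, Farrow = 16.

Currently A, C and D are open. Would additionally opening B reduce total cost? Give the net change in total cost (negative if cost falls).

No — net change +39 (cost rises by 39).

Current service cost with {A, C, D}: 273.
Adding B: each fleet base re-picks its cheapest; new service cost 247, saving 26.
Extra fixed cost: 65. Net change = 65 − 26 = 39.
(Totals: 420 → 459.)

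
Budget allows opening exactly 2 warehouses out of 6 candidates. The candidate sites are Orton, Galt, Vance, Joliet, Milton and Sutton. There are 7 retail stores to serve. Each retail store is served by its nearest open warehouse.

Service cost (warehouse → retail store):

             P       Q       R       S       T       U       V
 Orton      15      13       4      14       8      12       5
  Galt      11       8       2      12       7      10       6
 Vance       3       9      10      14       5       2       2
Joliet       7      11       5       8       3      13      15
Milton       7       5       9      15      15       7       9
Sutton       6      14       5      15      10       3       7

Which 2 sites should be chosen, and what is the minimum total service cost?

With exactly 2 open, each retail store uses its cheapest among the chosen.
{Vance, Joliet}: P→Vance 3, Q→Vance 9, R→Joliet 5, S→Joliet 8, T→Joliet 3, U→Vance 2, V→Vance 2. Service cost 32.
{Galt, Vance}: service cost 34
{Orton, Vance}: service cost 39
Among all 15 size-2 choices, {Vance, Joliet} is lowest.

Choose Vance and Joliet; total service cost 32.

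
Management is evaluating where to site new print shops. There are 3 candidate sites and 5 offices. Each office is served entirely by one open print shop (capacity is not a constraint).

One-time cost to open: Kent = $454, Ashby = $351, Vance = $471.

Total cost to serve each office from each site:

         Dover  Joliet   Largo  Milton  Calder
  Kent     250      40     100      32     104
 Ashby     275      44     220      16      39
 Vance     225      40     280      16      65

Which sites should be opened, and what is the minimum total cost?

For any fixed open set, each office goes to its cheapest open site; total = fixed + service.
{Ashby}: Dover→Ashby 275, Joliet→Ashby 44, Largo→Ashby 220, Milton→Ashby 16, Calder→Ashby 39. Service 594; fixed 351; total 945.
{Kent}: service 526 + fixed 454 = 980
{Vance}: Dover→Vance 225, Joliet→Vance 40, Largo→Vance 280, Milton→Vance 16, Calder→Vance 65. Service 626; fixed 471; total 1097.
{Kent, Ashby, Vance}: service 420 + fixed 1276 = 1696
(All 7 nonempty subsets were checked; Ashby only is lowest.)

Open Ashby only; minimum total cost 945.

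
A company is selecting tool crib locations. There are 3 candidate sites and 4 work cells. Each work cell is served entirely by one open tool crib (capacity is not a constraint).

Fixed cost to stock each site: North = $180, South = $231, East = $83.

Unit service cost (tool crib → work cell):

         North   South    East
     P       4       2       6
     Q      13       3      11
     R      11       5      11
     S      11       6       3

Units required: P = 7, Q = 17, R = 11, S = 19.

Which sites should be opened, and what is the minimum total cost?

Open South only; minimum total cost 465.

For any fixed open set, each work cell goes to its cheapest open site; total = fixed + service.
{South}: P→South 2·7=14, Q→South 3·17=51, R→South 5·11=55, S→South 6·19=114. Service 234; fixed 231; total 465.
{East}: P→East 6·7=42, Q→East 11·17=187, R→East 11·11=121, S→East 3·19=57. Service 407; fixed 83; total 490.
{South, East}: service 177 + fixed 314 = 491
{North, South, East}: P→South 2·7=14, Q→South 3·17=51, R→South 5·11=55, S→East 3·19=57. Service 177; fixed 494; total 671.
No other subset beats 465.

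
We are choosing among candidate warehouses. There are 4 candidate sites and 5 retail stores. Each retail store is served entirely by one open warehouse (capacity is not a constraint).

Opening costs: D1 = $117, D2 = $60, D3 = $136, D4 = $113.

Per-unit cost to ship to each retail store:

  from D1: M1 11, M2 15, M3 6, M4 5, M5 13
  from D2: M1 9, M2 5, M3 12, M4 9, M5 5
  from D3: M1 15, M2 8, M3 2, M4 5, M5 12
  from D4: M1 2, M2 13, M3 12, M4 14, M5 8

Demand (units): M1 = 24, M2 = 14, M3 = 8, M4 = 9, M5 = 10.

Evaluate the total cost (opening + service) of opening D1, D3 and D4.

Total cost: 667

Each retail store is assigned to its cheapest site among the open ones.
{D1, D3, D4}: M1→D4 2·24=48, M2→D3 8·14=112, M3→D3 2·8=16, M4→D1 5·9=45, M5→D4 8·10=80. Service 301; fixed 366; total 667.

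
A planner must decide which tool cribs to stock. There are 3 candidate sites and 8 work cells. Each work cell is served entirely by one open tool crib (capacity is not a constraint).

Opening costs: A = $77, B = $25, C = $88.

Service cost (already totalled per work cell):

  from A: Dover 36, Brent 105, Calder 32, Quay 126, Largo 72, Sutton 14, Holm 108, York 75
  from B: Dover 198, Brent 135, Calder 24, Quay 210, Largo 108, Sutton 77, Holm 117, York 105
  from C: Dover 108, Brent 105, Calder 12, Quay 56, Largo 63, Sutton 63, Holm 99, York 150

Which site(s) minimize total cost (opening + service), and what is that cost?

Open A and C; minimum total cost 625.

For any fixed open set, each work cell goes to its cheapest open site; total = fixed + service.
{A, C}: Dover→A 36, Brent→A 105, Calder→C 12, Quay→C 56, Largo→C 63, Sutton→A 14, Holm→C 99, York→A 75. Service 460; fixed 165; total 625.
{A}: service 568 + fixed 77 = 645
{A, B, C}: Dover→A 36, Brent→A 105, Calder→C 12, Quay→C 56, Largo→C 63, Sutton→A 14, Holm→C 99, York→A 75. Service 460; fixed 190; total 650.
{B}: service 974 + fixed 25 = 999
No other subset beats 625.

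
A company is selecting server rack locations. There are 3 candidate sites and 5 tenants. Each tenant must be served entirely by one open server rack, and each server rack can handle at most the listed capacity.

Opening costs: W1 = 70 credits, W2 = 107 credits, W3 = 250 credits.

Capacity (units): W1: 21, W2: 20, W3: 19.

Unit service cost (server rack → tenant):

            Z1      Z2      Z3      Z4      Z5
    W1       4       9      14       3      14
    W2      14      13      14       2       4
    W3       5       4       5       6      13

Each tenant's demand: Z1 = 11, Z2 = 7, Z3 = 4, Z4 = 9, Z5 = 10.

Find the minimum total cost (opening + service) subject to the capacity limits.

Minimum total cost: 526

Open {W1, W2}: Z1→W1 4·11=44, Z2→W2 13·7=91, Z3→W2 14·4=56, Z4→W2 2·9=18, Z5→W1 14·10=140.
Loads: W1 carries 21/21, W2 carries 20/20. Service 349; fixed 177; total 526.
Next best feasible plan costs 577.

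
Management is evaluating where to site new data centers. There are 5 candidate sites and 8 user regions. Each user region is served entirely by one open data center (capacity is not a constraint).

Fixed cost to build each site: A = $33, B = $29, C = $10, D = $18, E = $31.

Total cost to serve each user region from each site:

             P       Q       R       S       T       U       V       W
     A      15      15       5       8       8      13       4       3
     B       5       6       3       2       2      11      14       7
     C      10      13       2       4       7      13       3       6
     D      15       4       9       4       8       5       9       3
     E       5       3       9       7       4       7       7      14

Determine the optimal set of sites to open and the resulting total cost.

Open C and D; minimum total cost 66.

For any fixed open set, each user region goes to its cheapest open site; total = fixed + service.
{C, D}: P→C 10, Q→D 4, R→C 2, S→C 4, T→C 7, U→D 5, V→C 3, W→D 3. Service 38; fixed 28; total 66.
{C}: service 58 + fixed 10 = 68
{C, E}: service 34 + fixed 41 = 75
{A, B, C, D, E}: service 25 + fixed 121 = 146
No other subset beats 66.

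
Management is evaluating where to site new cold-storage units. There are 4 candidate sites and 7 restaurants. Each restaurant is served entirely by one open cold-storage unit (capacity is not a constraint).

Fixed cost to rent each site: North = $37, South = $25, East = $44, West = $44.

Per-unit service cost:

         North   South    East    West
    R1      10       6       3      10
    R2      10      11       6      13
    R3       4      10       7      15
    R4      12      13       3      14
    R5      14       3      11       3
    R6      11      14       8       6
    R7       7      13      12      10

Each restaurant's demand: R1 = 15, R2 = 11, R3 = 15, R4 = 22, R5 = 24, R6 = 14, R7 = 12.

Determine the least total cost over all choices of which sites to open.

For any fixed open set, each restaurant goes to its cheapest open site; total = fixed + service.
{North, East, West}: R1→East 3·15=45, R2→East 6·11=66, R3→North 4·15=60, R4→East 3·22=66, R5→West 3·24=72, R6→West 6·14=84, R7→North 7·12=84. Service 477; fixed 125; total 602.
{North, South, East}: R1→East 3·15=45, R2→East 6·11=66, R3→North 4·15=60, R4→East 3·22=66, R5→South 3·24=72, R6→East 8·14=112, R7→North 7·12=84. Service 505; fixed 106; total 611.
{North, South, East, West}: service 477 + fixed 150 = 627
{South}: service 1071 + fixed 25 = 1096
(All 15 nonempty subsets were checked; North, East and West is lowest.)

Minimum total cost: 602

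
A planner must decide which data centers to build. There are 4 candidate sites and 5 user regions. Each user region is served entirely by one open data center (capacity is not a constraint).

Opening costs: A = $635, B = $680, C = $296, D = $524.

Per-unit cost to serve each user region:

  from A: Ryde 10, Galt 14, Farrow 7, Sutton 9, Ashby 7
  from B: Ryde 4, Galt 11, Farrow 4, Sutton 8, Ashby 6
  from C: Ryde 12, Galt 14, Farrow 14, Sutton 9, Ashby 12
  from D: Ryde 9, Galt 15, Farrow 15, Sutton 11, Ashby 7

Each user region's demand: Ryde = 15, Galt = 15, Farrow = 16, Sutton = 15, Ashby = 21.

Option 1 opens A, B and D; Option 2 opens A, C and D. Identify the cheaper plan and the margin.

Option 1: {A, B, D}: Ryde→B 4·15=60, Galt→B 11·15=165, Farrow→B 4·16=64, Sutton→B 8·15=120, Ashby→B 6·21=126. Service 535; fixed 1839; total 2374.
Option 2: {A, C, D}: Ryde→D 9·15=135, Galt→A 14·15=210, Farrow→A 7·16=112, Sutton→A 9·15=135, Ashby→A 7·21=147. Service 739; fixed 1455; total 2194.
Difference: |2374 − 2194| = 180.

Option 2 is cheaper by 180.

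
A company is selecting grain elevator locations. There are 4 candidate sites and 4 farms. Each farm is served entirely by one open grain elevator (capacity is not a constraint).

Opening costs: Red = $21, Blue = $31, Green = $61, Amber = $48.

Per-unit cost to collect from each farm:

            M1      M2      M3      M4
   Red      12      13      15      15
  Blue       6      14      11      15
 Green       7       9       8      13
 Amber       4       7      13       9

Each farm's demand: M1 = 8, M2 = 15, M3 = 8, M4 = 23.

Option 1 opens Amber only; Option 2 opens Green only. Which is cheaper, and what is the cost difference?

Option 1: {Amber}: M1→Amber 4·8=32, M2→Amber 7·15=105, M3→Amber 13·8=104, M4→Amber 9·23=207. Service 448; fixed 48; total 496.
Option 2: {Green}: M1→Green 7·8=56, M2→Green 9·15=135, M3→Green 8·8=64, M4→Green 13·23=299. Service 554; fixed 61; total 615.
Difference: |496 − 615| = 119.

Option 1 is cheaper by 119.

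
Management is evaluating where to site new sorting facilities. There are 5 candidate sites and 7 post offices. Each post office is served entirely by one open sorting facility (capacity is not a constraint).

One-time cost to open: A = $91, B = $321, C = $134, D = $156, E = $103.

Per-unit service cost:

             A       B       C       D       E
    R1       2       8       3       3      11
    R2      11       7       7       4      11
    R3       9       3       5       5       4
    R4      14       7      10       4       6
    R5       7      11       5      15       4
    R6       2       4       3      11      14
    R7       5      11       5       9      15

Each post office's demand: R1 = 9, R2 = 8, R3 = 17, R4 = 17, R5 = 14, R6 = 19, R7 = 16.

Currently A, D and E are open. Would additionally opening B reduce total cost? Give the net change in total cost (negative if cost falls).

Current service cost with {A, D, E}: 360.
Adding B: each post office re-picks its cheapest; new service cost 343, saving 17.
Extra fixed cost: 321. Net change = 321 − 17 = 304.
(Totals: 710 → 1014.)

No — net change +304 (cost rises by 304).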